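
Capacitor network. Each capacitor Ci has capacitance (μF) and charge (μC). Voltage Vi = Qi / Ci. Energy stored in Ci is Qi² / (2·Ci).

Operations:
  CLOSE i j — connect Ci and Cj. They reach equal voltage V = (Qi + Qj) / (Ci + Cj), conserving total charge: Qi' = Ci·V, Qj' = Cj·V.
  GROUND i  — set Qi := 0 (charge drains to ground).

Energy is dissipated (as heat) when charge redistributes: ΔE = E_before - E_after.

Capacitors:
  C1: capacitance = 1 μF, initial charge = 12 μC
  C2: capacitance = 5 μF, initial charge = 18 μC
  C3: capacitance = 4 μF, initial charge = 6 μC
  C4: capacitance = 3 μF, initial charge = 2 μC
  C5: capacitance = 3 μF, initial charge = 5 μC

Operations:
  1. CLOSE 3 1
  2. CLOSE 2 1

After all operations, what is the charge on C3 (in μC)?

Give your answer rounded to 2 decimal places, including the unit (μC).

Initial: C1(1μF, Q=12μC, V=12.00V), C2(5μF, Q=18μC, V=3.60V), C3(4μF, Q=6μC, V=1.50V), C4(3μF, Q=2μC, V=0.67V), C5(3μF, Q=5μC, V=1.67V)
Op 1: CLOSE 3-1: Q_total=18.00, C_total=5.00, V=3.60; Q3=14.40, Q1=3.60; dissipated=44.100
Op 2: CLOSE 2-1: Q_total=21.60, C_total=6.00, V=3.60; Q2=18.00, Q1=3.60; dissipated=0.000
Final charges: Q1=3.60, Q2=18.00, Q3=14.40, Q4=2.00, Q5=5.00

Answer: 14.40 μC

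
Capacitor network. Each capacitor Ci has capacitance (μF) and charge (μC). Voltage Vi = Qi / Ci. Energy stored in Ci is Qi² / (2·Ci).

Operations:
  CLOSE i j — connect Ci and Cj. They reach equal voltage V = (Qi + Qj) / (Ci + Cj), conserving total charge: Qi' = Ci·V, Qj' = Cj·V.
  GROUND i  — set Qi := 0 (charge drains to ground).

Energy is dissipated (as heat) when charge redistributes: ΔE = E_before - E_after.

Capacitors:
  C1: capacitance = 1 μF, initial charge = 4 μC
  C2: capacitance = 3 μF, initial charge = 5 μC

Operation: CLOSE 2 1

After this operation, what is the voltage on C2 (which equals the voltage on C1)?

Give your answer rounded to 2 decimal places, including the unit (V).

Initial: C1(1μF, Q=4μC, V=4.00V), C2(3μF, Q=5μC, V=1.67V)
Op 1: CLOSE 2-1: Q_total=9.00, C_total=4.00, V=2.25; Q2=6.75, Q1=2.25; dissipated=2.042

Answer: 2.25 V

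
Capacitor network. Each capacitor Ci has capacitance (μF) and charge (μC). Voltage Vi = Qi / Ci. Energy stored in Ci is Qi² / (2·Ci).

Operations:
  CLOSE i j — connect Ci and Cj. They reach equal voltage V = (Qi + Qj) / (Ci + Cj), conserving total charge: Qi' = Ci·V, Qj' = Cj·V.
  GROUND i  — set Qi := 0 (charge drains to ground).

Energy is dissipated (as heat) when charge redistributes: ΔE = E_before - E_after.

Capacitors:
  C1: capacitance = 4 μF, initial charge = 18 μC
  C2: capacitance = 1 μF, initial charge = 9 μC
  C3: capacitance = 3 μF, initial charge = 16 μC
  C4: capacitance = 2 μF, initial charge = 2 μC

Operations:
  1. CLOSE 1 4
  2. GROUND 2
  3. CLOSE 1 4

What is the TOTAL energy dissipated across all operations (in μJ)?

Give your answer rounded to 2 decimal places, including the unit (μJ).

Answer: 48.67 μJ

Derivation:
Initial: C1(4μF, Q=18μC, V=4.50V), C2(1μF, Q=9μC, V=9.00V), C3(3μF, Q=16μC, V=5.33V), C4(2μF, Q=2μC, V=1.00V)
Op 1: CLOSE 1-4: Q_total=20.00, C_total=6.00, V=3.33; Q1=13.33, Q4=6.67; dissipated=8.167
Op 2: GROUND 2: Q2=0; energy lost=40.500
Op 3: CLOSE 1-4: Q_total=20.00, C_total=6.00, V=3.33; Q1=13.33, Q4=6.67; dissipated=0.000
Total dissipated: 48.667 μJ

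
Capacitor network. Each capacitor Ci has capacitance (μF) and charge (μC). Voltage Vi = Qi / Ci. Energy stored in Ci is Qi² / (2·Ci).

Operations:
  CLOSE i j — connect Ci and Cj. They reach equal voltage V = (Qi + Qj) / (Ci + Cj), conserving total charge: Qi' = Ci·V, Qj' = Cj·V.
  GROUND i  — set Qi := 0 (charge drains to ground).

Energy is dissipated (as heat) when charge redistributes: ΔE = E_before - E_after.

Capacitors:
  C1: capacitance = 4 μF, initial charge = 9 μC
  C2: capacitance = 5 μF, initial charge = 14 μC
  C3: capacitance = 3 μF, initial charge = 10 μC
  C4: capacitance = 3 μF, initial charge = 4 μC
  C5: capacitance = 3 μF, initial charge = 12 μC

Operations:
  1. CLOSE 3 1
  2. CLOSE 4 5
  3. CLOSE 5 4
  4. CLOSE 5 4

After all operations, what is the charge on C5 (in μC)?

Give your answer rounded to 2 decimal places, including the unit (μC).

Initial: C1(4μF, Q=9μC, V=2.25V), C2(5μF, Q=14μC, V=2.80V), C3(3μF, Q=10μC, V=3.33V), C4(3μF, Q=4μC, V=1.33V), C5(3μF, Q=12μC, V=4.00V)
Op 1: CLOSE 3-1: Q_total=19.00, C_total=7.00, V=2.71; Q3=8.14, Q1=10.86; dissipated=1.006
Op 2: CLOSE 4-5: Q_total=16.00, C_total=6.00, V=2.67; Q4=8.00, Q5=8.00; dissipated=5.333
Op 3: CLOSE 5-4: Q_total=16.00, C_total=6.00, V=2.67; Q5=8.00, Q4=8.00; dissipated=0.000
Op 4: CLOSE 5-4: Q_total=16.00, C_total=6.00, V=2.67; Q5=8.00, Q4=8.00; dissipated=0.000
Final charges: Q1=10.86, Q2=14.00, Q3=8.14, Q4=8.00, Q5=8.00

Answer: 8.00 μC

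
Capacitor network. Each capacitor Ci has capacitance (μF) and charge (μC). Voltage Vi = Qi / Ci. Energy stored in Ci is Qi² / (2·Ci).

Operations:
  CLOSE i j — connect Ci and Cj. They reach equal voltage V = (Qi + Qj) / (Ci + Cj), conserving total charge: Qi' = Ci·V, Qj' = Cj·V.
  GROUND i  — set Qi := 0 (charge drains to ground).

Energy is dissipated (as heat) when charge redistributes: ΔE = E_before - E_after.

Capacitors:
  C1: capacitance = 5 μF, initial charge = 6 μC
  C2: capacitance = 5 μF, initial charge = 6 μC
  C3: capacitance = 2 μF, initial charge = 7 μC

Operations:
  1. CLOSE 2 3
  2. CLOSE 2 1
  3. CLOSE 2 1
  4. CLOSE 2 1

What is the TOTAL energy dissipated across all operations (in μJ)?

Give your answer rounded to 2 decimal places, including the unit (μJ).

Initial: C1(5μF, Q=6μC, V=1.20V), C2(5μF, Q=6μC, V=1.20V), C3(2μF, Q=7μC, V=3.50V)
Op 1: CLOSE 2-3: Q_total=13.00, C_total=7.00, V=1.86; Q2=9.29, Q3=3.71; dissipated=3.779
Op 2: CLOSE 2-1: Q_total=15.29, C_total=10.00, V=1.53; Q2=7.64, Q1=7.64; dissipated=0.540
Op 3: CLOSE 2-1: Q_total=15.29, C_total=10.00, V=1.53; Q2=7.64, Q1=7.64; dissipated=0.000
Op 4: CLOSE 2-1: Q_total=15.29, C_total=10.00, V=1.53; Q2=7.64, Q1=7.64; dissipated=0.000
Total dissipated: 4.318 μJ

Answer: 4.32 μJ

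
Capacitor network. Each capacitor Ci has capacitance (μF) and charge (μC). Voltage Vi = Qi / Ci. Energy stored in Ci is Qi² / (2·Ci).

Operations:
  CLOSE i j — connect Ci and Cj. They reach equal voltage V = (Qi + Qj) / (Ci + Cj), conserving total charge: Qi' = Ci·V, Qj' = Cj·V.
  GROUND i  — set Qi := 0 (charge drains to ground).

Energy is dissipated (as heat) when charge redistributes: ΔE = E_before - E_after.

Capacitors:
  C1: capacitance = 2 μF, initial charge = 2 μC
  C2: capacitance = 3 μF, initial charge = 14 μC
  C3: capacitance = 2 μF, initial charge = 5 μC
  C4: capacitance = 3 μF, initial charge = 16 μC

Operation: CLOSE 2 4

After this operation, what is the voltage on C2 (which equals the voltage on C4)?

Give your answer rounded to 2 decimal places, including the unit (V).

Answer: 5.00 V

Derivation:
Initial: C1(2μF, Q=2μC, V=1.00V), C2(3μF, Q=14μC, V=4.67V), C3(2μF, Q=5μC, V=2.50V), C4(3μF, Q=16μC, V=5.33V)
Op 1: CLOSE 2-4: Q_total=30.00, C_total=6.00, V=5.00; Q2=15.00, Q4=15.00; dissipated=0.333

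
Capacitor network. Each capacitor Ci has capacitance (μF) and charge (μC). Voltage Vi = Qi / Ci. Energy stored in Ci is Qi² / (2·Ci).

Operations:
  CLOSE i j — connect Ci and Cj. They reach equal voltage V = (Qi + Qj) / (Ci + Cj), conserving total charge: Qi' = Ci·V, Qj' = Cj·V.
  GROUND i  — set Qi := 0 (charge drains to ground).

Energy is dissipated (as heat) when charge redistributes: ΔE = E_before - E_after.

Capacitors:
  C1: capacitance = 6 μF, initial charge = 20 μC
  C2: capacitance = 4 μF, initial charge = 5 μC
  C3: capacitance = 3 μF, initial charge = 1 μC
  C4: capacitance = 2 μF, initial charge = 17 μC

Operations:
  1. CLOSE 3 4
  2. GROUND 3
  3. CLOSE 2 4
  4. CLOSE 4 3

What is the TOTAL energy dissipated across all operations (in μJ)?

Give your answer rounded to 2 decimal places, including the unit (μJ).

Initial: C1(6μF, Q=20μC, V=3.33V), C2(4μF, Q=5μC, V=1.25V), C3(3μF, Q=1μC, V=0.33V), C4(2μF, Q=17μC, V=8.50V)
Op 1: CLOSE 3-4: Q_total=18.00, C_total=5.00, V=3.60; Q3=10.80, Q4=7.20; dissipated=40.017
Op 2: GROUND 3: Q3=0; energy lost=19.440
Op 3: CLOSE 2-4: Q_total=12.20, C_total=6.00, V=2.03; Q2=8.13, Q4=4.07; dissipated=3.682
Op 4: CLOSE 4-3: Q_total=4.07, C_total=5.00, V=0.81; Q4=1.63, Q3=2.44; dissipated=2.481
Total dissipated: 65.619 μJ

Answer: 65.62 μJ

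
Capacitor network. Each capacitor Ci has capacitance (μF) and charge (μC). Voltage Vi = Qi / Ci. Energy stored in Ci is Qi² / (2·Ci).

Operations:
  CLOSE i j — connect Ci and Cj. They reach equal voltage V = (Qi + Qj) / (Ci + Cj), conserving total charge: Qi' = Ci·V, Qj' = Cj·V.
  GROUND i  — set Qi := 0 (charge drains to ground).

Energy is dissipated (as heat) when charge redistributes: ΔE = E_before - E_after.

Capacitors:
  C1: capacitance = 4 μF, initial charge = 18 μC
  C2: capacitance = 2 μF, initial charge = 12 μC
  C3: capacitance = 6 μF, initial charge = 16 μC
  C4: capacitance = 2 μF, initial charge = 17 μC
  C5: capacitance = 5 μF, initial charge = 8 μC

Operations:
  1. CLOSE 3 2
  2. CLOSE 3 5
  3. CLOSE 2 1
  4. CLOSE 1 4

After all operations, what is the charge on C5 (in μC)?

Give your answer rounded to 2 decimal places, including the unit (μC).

Initial: C1(4μF, Q=18μC, V=4.50V), C2(2μF, Q=12μC, V=6.00V), C3(6μF, Q=16μC, V=2.67V), C4(2μF, Q=17μC, V=8.50V), C5(5μF, Q=8μC, V=1.60V)
Op 1: CLOSE 3-2: Q_total=28.00, C_total=8.00, V=3.50; Q3=21.00, Q2=7.00; dissipated=8.333
Op 2: CLOSE 3-5: Q_total=29.00, C_total=11.00, V=2.64; Q3=15.82, Q5=13.18; dissipated=4.923
Op 3: CLOSE 2-1: Q_total=25.00, C_total=6.00, V=4.17; Q2=8.33, Q1=16.67; dissipated=0.667
Op 4: CLOSE 1-4: Q_total=33.67, C_total=6.00, V=5.61; Q1=22.44, Q4=11.22; dissipated=12.519
Final charges: Q1=22.44, Q2=8.33, Q3=15.82, Q4=11.22, Q5=13.18

Answer: 13.18 μC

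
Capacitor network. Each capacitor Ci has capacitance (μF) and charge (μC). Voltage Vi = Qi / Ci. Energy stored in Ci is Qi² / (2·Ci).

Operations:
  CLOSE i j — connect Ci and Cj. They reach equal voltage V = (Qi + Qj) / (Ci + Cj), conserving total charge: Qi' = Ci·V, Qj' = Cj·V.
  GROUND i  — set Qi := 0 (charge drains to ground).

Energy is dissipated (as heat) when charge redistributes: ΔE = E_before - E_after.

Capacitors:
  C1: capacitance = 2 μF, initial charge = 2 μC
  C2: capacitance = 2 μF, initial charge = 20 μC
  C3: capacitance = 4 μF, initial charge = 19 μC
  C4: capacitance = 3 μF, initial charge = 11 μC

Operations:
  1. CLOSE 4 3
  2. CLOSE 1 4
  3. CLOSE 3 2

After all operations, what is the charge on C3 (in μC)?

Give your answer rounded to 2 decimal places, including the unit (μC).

Initial: C1(2μF, Q=2μC, V=1.00V), C2(2μF, Q=20μC, V=10.00V), C3(4μF, Q=19μC, V=4.75V), C4(3μF, Q=11μC, V=3.67V)
Op 1: CLOSE 4-3: Q_total=30.00, C_total=7.00, V=4.29; Q4=12.86, Q3=17.14; dissipated=1.006
Op 2: CLOSE 1-4: Q_total=14.86, C_total=5.00, V=2.97; Q1=5.94, Q4=8.91; dissipated=6.478
Op 3: CLOSE 3-2: Q_total=37.14, C_total=6.00, V=6.19; Q3=24.76, Q2=12.38; dissipated=21.769
Final charges: Q1=5.94, Q2=12.38, Q3=24.76, Q4=8.91

Answer: 24.76 μC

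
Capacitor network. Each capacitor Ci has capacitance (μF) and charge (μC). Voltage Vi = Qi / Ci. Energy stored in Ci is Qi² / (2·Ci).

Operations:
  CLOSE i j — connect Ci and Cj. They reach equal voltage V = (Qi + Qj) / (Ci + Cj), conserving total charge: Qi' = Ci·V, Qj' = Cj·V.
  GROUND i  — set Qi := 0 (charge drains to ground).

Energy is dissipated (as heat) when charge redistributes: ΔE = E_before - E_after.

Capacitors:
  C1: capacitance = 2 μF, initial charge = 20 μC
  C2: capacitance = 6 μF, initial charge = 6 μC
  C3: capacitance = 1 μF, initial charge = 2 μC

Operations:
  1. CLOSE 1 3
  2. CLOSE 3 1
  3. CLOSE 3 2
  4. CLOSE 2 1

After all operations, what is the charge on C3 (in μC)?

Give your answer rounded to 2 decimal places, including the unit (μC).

Initial: C1(2μF, Q=20μC, V=10.00V), C2(6μF, Q=6μC, V=1.00V), C3(1μF, Q=2μC, V=2.00V)
Op 1: CLOSE 1-3: Q_total=22.00, C_total=3.00, V=7.33; Q1=14.67, Q3=7.33; dissipated=21.333
Op 2: CLOSE 3-1: Q_total=22.00, C_total=3.00, V=7.33; Q3=7.33, Q1=14.67; dissipated=0.000
Op 3: CLOSE 3-2: Q_total=13.33, C_total=7.00, V=1.90; Q3=1.90, Q2=11.43; dissipated=17.190
Op 4: CLOSE 2-1: Q_total=26.10, C_total=8.00, V=3.26; Q2=19.57, Q1=6.52; dissipated=22.102
Final charges: Q1=6.52, Q2=19.57, Q3=1.90

Answer: 1.90 μC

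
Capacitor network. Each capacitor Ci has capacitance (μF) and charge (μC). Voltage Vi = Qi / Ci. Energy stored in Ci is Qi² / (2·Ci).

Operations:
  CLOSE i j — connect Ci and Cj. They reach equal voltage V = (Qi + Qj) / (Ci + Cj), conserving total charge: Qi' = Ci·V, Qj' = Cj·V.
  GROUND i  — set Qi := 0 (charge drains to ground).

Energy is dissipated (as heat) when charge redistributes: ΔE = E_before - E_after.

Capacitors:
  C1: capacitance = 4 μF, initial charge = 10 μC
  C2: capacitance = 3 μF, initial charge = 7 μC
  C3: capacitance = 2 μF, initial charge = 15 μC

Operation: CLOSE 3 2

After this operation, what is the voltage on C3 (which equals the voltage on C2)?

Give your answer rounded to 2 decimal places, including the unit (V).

Answer: 4.40 V

Derivation:
Initial: C1(4μF, Q=10μC, V=2.50V), C2(3μF, Q=7μC, V=2.33V), C3(2μF, Q=15μC, V=7.50V)
Op 1: CLOSE 3-2: Q_total=22.00, C_total=5.00, V=4.40; Q3=8.80, Q2=13.20; dissipated=16.017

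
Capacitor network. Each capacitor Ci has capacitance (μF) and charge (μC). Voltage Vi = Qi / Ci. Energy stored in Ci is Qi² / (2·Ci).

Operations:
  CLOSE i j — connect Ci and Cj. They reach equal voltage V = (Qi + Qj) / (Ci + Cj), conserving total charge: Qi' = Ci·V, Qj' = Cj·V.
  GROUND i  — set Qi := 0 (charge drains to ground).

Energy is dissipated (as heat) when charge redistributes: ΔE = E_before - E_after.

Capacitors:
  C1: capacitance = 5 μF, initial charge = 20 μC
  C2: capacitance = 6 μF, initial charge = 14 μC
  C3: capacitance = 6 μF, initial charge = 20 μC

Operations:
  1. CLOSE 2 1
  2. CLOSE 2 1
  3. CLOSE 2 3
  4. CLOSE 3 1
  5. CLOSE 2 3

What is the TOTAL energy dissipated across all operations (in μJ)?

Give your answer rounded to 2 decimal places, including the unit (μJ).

Initial: C1(5μF, Q=20μC, V=4.00V), C2(6μF, Q=14μC, V=2.33V), C3(6μF, Q=20μC, V=3.33V)
Op 1: CLOSE 2-1: Q_total=34.00, C_total=11.00, V=3.09; Q2=18.55, Q1=15.45; dissipated=3.788
Op 2: CLOSE 2-1: Q_total=34.00, C_total=11.00, V=3.09; Q2=18.55, Q1=15.45; dissipated=0.000
Op 3: CLOSE 2-3: Q_total=38.55, C_total=12.00, V=3.21; Q2=19.27, Q3=19.27; dissipated=0.088
Op 4: CLOSE 3-1: Q_total=34.73, C_total=11.00, V=3.16; Q3=18.94, Q1=15.79; dissipated=0.020
Op 5: CLOSE 2-3: Q_total=38.21, C_total=12.00, V=3.18; Q2=19.11, Q3=19.11; dissipated=0.005
Total dissipated: 3.901 μJ

Answer: 3.90 μJ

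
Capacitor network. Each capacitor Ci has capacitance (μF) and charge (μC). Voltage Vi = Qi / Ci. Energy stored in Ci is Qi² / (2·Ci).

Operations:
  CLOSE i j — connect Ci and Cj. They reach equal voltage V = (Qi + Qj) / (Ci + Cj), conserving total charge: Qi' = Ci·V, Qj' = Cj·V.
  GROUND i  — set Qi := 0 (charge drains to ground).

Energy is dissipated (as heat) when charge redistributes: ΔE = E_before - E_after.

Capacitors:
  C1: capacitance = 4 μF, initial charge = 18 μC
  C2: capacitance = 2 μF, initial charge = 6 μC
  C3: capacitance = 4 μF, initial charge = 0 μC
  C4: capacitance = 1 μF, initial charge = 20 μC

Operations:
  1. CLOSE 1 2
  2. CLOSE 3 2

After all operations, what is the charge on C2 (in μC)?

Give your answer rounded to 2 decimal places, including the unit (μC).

Answer: 2.67 μC

Derivation:
Initial: C1(4μF, Q=18μC, V=4.50V), C2(2μF, Q=6μC, V=3.00V), C3(4μF, Q=0μC, V=0.00V), C4(1μF, Q=20μC, V=20.00V)
Op 1: CLOSE 1-2: Q_total=24.00, C_total=6.00, V=4.00; Q1=16.00, Q2=8.00; dissipated=1.500
Op 2: CLOSE 3-2: Q_total=8.00, C_total=6.00, V=1.33; Q3=5.33, Q2=2.67; dissipated=10.667
Final charges: Q1=16.00, Q2=2.67, Q3=5.33, Q4=20.00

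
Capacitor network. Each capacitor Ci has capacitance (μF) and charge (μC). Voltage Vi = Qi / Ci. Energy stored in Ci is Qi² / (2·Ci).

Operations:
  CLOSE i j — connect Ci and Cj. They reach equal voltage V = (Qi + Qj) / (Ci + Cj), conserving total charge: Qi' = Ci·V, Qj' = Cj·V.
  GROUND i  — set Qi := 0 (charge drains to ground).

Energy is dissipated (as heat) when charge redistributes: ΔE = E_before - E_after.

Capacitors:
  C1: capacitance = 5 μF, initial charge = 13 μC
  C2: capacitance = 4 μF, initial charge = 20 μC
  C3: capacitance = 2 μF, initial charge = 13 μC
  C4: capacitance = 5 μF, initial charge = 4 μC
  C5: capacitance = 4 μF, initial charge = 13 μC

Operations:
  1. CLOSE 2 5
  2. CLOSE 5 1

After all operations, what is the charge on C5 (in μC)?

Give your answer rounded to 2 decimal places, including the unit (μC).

Initial: C1(5μF, Q=13μC, V=2.60V), C2(4μF, Q=20μC, V=5.00V), C3(2μF, Q=13μC, V=6.50V), C4(5μF, Q=4μC, V=0.80V), C5(4μF, Q=13μC, V=3.25V)
Op 1: CLOSE 2-5: Q_total=33.00, C_total=8.00, V=4.12; Q2=16.50, Q5=16.50; dissipated=3.062
Op 2: CLOSE 5-1: Q_total=29.50, C_total=9.00, V=3.28; Q5=13.11, Q1=16.39; dissipated=2.584
Final charges: Q1=16.39, Q2=16.50, Q3=13.00, Q4=4.00, Q5=13.11

Answer: 13.11 μC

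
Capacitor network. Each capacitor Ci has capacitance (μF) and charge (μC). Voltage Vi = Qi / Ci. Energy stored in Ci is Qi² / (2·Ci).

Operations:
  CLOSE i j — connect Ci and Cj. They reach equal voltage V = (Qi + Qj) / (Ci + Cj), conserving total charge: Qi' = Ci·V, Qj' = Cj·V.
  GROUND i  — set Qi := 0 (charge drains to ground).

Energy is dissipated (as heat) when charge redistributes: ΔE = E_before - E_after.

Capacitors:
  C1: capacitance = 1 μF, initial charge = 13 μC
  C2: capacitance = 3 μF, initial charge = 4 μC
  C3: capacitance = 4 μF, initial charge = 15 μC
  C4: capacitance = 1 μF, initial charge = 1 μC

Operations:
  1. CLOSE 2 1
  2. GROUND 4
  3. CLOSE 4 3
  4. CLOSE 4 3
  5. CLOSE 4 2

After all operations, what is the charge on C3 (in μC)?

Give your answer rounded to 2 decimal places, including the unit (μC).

Initial: C1(1μF, Q=13μC, V=13.00V), C2(3μF, Q=4μC, V=1.33V), C3(4μF, Q=15μC, V=3.75V), C4(1μF, Q=1μC, V=1.00V)
Op 1: CLOSE 2-1: Q_total=17.00, C_total=4.00, V=4.25; Q2=12.75, Q1=4.25; dissipated=51.042
Op 2: GROUND 4: Q4=0; energy lost=0.500
Op 3: CLOSE 4-3: Q_total=15.00, C_total=5.00, V=3.00; Q4=3.00, Q3=12.00; dissipated=5.625
Op 4: CLOSE 4-3: Q_total=15.00, C_total=5.00, V=3.00; Q4=3.00, Q3=12.00; dissipated=0.000
Op 5: CLOSE 4-2: Q_total=15.75, C_total=4.00, V=3.94; Q4=3.94, Q2=11.81; dissipated=0.586
Final charges: Q1=4.25, Q2=11.81, Q3=12.00, Q4=3.94

Answer: 12.00 μC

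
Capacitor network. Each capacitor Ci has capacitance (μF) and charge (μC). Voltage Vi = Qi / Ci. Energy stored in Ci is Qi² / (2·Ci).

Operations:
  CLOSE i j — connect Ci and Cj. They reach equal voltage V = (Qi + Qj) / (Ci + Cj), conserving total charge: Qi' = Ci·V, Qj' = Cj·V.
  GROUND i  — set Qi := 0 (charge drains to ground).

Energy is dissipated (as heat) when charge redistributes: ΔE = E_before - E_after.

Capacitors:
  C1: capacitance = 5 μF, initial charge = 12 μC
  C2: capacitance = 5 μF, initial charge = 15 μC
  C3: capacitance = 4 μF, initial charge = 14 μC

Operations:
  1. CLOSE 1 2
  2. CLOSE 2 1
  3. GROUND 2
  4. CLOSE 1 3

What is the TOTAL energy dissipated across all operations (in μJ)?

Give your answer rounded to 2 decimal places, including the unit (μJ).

Answer: 19.39 μJ

Derivation:
Initial: C1(5μF, Q=12μC, V=2.40V), C2(5μF, Q=15μC, V=3.00V), C3(4μF, Q=14μC, V=3.50V)
Op 1: CLOSE 1-2: Q_total=27.00, C_total=10.00, V=2.70; Q1=13.50, Q2=13.50; dissipated=0.450
Op 2: CLOSE 2-1: Q_total=27.00, C_total=10.00, V=2.70; Q2=13.50, Q1=13.50; dissipated=0.000
Op 3: GROUND 2: Q2=0; energy lost=18.225
Op 4: CLOSE 1-3: Q_total=27.50, C_total=9.00, V=3.06; Q1=15.28, Q3=12.22; dissipated=0.711
Total dissipated: 19.386 μJ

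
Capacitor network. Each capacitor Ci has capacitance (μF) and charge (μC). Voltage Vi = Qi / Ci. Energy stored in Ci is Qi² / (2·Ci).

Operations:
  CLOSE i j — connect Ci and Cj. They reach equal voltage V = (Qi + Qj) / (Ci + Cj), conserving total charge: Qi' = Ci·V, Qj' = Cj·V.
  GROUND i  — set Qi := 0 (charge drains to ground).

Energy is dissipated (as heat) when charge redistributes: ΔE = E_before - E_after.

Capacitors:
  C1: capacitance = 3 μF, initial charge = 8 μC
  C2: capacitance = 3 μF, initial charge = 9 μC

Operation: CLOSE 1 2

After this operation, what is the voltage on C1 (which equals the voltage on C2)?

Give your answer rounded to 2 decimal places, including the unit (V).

Answer: 2.83 V

Derivation:
Initial: C1(3μF, Q=8μC, V=2.67V), C2(3μF, Q=9μC, V=3.00V)
Op 1: CLOSE 1-2: Q_total=17.00, C_total=6.00, V=2.83; Q1=8.50, Q2=8.50; dissipated=0.083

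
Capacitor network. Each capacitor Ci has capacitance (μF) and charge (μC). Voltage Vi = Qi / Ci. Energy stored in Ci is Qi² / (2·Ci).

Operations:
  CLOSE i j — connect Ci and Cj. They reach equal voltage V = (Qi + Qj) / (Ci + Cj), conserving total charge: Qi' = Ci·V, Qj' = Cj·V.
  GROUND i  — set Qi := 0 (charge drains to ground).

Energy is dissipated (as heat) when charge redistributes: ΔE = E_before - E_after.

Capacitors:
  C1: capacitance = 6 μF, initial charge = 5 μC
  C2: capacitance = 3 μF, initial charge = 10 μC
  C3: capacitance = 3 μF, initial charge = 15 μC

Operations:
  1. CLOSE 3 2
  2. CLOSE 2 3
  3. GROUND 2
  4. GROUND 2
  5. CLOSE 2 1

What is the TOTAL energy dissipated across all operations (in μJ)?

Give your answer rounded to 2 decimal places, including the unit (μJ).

Answer: 28.82 μJ

Derivation:
Initial: C1(6μF, Q=5μC, V=0.83V), C2(3μF, Q=10μC, V=3.33V), C3(3μF, Q=15μC, V=5.00V)
Op 1: CLOSE 3-2: Q_total=25.00, C_total=6.00, V=4.17; Q3=12.50, Q2=12.50; dissipated=2.083
Op 2: CLOSE 2-3: Q_total=25.00, C_total=6.00, V=4.17; Q2=12.50, Q3=12.50; dissipated=0.000
Op 3: GROUND 2: Q2=0; energy lost=26.042
Op 4: GROUND 2: Q2=0; energy lost=0.000
Op 5: CLOSE 2-1: Q_total=5.00, C_total=9.00, V=0.56; Q2=1.67, Q1=3.33; dissipated=0.694
Total dissipated: 28.819 μJ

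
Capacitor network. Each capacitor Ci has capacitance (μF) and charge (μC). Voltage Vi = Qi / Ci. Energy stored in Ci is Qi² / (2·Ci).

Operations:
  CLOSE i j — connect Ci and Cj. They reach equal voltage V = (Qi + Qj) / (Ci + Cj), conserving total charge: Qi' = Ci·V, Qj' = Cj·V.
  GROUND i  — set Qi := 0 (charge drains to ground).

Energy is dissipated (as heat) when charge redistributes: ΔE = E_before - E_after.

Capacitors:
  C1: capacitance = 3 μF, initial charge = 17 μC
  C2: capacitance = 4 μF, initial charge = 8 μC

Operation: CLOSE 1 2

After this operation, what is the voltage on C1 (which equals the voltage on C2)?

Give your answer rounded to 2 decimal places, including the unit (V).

Initial: C1(3μF, Q=17μC, V=5.67V), C2(4μF, Q=8μC, V=2.00V)
Op 1: CLOSE 1-2: Q_total=25.00, C_total=7.00, V=3.57; Q1=10.71, Q2=14.29; dissipated=11.524

Answer: 3.57 V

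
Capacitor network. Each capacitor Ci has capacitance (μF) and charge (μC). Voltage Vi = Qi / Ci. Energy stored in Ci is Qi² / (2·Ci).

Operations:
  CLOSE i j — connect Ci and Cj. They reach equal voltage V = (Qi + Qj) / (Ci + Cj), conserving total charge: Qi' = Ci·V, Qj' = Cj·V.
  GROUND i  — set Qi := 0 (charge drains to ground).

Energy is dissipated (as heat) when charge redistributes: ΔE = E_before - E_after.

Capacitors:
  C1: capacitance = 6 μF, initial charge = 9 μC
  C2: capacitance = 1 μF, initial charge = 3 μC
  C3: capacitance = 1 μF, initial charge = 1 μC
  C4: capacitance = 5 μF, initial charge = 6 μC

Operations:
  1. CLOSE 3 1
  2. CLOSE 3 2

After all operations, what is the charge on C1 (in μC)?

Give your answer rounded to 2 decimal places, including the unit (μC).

Initial: C1(6μF, Q=9μC, V=1.50V), C2(1μF, Q=3μC, V=3.00V), C3(1μF, Q=1μC, V=1.00V), C4(5μF, Q=6μC, V=1.20V)
Op 1: CLOSE 3-1: Q_total=10.00, C_total=7.00, V=1.43; Q3=1.43, Q1=8.57; dissipated=0.107
Op 2: CLOSE 3-2: Q_total=4.43, C_total=2.00, V=2.21; Q3=2.21, Q2=2.21; dissipated=0.617
Final charges: Q1=8.57, Q2=2.21, Q3=2.21, Q4=6.00

Answer: 8.57 μC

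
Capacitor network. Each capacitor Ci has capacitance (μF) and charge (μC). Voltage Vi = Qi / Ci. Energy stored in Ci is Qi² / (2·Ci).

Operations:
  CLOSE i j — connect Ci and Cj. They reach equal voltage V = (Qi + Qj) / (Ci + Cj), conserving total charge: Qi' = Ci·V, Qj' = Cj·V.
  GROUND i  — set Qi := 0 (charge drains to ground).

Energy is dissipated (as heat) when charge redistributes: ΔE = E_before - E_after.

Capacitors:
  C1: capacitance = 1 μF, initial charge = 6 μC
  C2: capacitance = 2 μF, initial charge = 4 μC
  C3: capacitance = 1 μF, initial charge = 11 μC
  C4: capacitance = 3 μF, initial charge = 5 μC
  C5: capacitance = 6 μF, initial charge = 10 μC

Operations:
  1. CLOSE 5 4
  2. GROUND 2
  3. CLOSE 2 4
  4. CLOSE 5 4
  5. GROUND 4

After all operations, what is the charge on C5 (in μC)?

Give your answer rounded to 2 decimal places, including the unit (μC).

Initial: C1(1μF, Q=6μC, V=6.00V), C2(2μF, Q=4μC, V=2.00V), C3(1μF, Q=11μC, V=11.00V), C4(3μF, Q=5μC, V=1.67V), C5(6μF, Q=10μC, V=1.67V)
Op 1: CLOSE 5-4: Q_total=15.00, C_total=9.00, V=1.67; Q5=10.00, Q4=5.00; dissipated=0.000
Op 2: GROUND 2: Q2=0; energy lost=4.000
Op 3: CLOSE 2-4: Q_total=5.00, C_total=5.00, V=1.00; Q2=2.00, Q4=3.00; dissipated=1.667
Op 4: CLOSE 5-4: Q_total=13.00, C_total=9.00, V=1.44; Q5=8.67, Q4=4.33; dissipated=0.444
Op 5: GROUND 4: Q4=0; energy lost=3.130
Final charges: Q1=6.00, Q2=2.00, Q3=11.00, Q4=0.00, Q5=8.67

Answer: 8.67 μC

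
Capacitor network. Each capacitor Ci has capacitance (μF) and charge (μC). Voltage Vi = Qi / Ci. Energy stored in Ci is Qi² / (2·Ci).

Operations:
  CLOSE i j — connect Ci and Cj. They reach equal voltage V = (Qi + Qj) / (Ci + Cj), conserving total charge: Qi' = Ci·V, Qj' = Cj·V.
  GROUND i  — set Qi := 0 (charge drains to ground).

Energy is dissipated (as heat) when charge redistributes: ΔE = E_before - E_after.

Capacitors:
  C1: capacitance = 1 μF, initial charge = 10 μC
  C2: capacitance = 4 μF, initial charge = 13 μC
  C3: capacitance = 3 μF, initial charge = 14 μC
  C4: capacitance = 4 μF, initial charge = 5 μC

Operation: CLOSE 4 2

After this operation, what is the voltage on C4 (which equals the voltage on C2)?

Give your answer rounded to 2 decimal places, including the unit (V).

Initial: C1(1μF, Q=10μC, V=10.00V), C2(4μF, Q=13μC, V=3.25V), C3(3μF, Q=14μC, V=4.67V), C4(4μF, Q=5μC, V=1.25V)
Op 1: CLOSE 4-2: Q_total=18.00, C_total=8.00, V=2.25; Q4=9.00, Q2=9.00; dissipated=4.000

Answer: 2.25 V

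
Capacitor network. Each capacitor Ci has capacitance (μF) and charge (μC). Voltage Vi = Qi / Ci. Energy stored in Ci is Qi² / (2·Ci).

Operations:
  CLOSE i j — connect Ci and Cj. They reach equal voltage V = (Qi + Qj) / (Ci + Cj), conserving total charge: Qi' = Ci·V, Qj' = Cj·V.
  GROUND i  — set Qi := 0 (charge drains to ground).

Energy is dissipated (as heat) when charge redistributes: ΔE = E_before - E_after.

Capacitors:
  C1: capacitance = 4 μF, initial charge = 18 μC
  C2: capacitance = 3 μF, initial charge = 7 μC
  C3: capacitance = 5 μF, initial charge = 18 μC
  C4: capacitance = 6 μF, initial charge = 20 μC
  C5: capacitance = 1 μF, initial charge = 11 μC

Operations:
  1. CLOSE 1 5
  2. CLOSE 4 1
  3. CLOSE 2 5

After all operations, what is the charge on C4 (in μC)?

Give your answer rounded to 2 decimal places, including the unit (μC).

Answer: 25.92 μC

Derivation:
Initial: C1(4μF, Q=18μC, V=4.50V), C2(3μF, Q=7μC, V=2.33V), C3(5μF, Q=18μC, V=3.60V), C4(6μF, Q=20μC, V=3.33V), C5(1μF, Q=11μC, V=11.00V)
Op 1: CLOSE 1-5: Q_total=29.00, C_total=5.00, V=5.80; Q1=23.20, Q5=5.80; dissipated=16.900
Op 2: CLOSE 4-1: Q_total=43.20, C_total=10.00, V=4.32; Q4=25.92, Q1=17.28; dissipated=7.301
Op 3: CLOSE 2-5: Q_total=12.80, C_total=4.00, V=3.20; Q2=9.60, Q5=3.20; dissipated=4.507
Final charges: Q1=17.28, Q2=9.60, Q3=18.00, Q4=25.92, Q5=3.20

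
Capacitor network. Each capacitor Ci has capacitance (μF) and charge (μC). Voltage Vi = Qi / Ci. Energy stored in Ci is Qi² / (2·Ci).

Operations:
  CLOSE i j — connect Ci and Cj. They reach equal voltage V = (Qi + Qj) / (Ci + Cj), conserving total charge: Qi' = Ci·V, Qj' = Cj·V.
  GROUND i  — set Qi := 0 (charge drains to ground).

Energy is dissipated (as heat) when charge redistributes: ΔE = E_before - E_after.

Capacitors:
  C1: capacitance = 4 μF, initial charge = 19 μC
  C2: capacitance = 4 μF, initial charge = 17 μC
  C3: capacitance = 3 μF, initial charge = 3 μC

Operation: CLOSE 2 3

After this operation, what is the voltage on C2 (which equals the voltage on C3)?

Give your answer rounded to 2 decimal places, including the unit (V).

Initial: C1(4μF, Q=19μC, V=4.75V), C2(4μF, Q=17μC, V=4.25V), C3(3μF, Q=3μC, V=1.00V)
Op 1: CLOSE 2-3: Q_total=20.00, C_total=7.00, V=2.86; Q2=11.43, Q3=8.57; dissipated=9.054

Answer: 2.86 V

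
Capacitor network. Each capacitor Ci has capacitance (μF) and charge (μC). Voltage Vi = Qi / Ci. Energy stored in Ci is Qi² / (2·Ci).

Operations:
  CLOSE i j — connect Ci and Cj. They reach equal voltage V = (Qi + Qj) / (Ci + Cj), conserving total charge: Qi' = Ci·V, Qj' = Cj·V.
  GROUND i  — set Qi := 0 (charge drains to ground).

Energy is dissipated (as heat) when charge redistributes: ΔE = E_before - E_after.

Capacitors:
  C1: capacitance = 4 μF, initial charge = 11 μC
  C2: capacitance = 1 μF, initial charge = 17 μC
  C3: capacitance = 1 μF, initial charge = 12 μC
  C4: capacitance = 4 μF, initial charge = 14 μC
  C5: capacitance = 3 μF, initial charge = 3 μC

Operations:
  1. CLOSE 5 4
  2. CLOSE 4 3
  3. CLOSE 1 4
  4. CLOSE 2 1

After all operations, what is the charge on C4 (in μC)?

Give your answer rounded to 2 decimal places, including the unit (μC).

Answer: 14.19 μC

Derivation:
Initial: C1(4μF, Q=11μC, V=2.75V), C2(1μF, Q=17μC, V=17.00V), C3(1μF, Q=12μC, V=12.00V), C4(4μF, Q=14μC, V=3.50V), C5(3μF, Q=3μC, V=1.00V)
Op 1: CLOSE 5-4: Q_total=17.00, C_total=7.00, V=2.43; Q5=7.29, Q4=9.71; dissipated=5.357
Op 2: CLOSE 4-3: Q_total=21.71, C_total=5.00, V=4.34; Q4=17.37, Q3=4.34; dissipated=36.645
Op 3: CLOSE 1-4: Q_total=28.37, C_total=8.00, V=3.55; Q1=14.19, Q4=14.19; dissipated=2.537
Op 4: CLOSE 2-1: Q_total=31.19, C_total=5.00, V=6.24; Q2=6.24, Q1=24.95; dissipated=72.399
Final charges: Q1=24.95, Q2=6.24, Q3=4.34, Q4=14.19, Q5=7.29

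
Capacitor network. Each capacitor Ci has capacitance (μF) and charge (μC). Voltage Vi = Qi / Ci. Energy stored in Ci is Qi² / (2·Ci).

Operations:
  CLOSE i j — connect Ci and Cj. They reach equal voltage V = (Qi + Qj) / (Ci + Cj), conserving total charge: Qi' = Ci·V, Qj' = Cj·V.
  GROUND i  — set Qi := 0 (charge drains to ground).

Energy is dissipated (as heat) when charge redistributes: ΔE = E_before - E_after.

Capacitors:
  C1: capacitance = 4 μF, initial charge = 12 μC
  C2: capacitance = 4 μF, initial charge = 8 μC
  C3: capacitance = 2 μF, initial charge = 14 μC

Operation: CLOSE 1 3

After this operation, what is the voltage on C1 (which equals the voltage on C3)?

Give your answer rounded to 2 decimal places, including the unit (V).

Answer: 4.33 V

Derivation:
Initial: C1(4μF, Q=12μC, V=3.00V), C2(4μF, Q=8μC, V=2.00V), C3(2μF, Q=14μC, V=7.00V)
Op 1: CLOSE 1-3: Q_total=26.00, C_total=6.00, V=4.33; Q1=17.33, Q3=8.67; dissipated=10.667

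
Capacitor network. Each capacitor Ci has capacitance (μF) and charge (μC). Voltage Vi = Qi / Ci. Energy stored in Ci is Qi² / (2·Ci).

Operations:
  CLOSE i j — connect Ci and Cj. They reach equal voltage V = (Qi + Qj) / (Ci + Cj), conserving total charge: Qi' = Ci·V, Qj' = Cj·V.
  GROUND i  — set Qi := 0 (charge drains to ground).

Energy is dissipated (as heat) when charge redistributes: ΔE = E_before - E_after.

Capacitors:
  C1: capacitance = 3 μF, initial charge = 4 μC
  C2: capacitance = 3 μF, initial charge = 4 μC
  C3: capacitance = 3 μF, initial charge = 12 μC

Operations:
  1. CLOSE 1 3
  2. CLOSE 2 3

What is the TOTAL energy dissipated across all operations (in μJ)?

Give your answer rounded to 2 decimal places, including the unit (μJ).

Answer: 6.67 μJ

Derivation:
Initial: C1(3μF, Q=4μC, V=1.33V), C2(3μF, Q=4μC, V=1.33V), C3(3μF, Q=12μC, V=4.00V)
Op 1: CLOSE 1-3: Q_total=16.00, C_total=6.00, V=2.67; Q1=8.00, Q3=8.00; dissipated=5.333
Op 2: CLOSE 2-3: Q_total=12.00, C_total=6.00, V=2.00; Q2=6.00, Q3=6.00; dissipated=1.333
Total dissipated: 6.667 μJ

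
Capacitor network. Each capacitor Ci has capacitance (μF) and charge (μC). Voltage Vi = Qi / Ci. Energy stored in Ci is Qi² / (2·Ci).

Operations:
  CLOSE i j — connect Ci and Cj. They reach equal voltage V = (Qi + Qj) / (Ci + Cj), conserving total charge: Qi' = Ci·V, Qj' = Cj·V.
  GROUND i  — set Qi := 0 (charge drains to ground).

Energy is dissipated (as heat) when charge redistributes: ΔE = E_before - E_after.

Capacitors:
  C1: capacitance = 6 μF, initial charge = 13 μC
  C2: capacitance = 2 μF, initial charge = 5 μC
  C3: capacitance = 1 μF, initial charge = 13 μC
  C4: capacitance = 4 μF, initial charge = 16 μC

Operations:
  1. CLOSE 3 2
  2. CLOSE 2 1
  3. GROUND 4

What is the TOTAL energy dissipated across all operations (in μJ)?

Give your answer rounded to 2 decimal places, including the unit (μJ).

Initial: C1(6μF, Q=13μC, V=2.17V), C2(2μF, Q=5μC, V=2.50V), C3(1μF, Q=13μC, V=13.00V), C4(4μF, Q=16μC, V=4.00V)
Op 1: CLOSE 3-2: Q_total=18.00, C_total=3.00, V=6.00; Q3=6.00, Q2=12.00; dissipated=36.750
Op 2: CLOSE 2-1: Q_total=25.00, C_total=8.00, V=3.12; Q2=6.25, Q1=18.75; dissipated=11.021
Op 3: GROUND 4: Q4=0; energy lost=32.000
Total dissipated: 79.771 μJ

Answer: 79.77 μJ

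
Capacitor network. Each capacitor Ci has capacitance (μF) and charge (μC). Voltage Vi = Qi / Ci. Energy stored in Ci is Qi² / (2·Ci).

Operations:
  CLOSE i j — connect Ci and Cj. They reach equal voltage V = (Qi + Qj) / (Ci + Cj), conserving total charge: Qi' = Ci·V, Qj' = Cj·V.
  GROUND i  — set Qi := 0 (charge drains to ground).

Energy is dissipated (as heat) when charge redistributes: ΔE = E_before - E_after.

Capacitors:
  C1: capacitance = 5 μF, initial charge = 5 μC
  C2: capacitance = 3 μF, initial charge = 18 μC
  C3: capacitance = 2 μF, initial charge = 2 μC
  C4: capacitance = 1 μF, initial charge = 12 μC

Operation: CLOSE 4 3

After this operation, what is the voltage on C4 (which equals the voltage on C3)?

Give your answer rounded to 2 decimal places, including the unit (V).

Answer: 4.67 V

Derivation:
Initial: C1(5μF, Q=5μC, V=1.00V), C2(3μF, Q=18μC, V=6.00V), C3(2μF, Q=2μC, V=1.00V), C4(1μF, Q=12μC, V=12.00V)
Op 1: CLOSE 4-3: Q_total=14.00, C_total=3.00, V=4.67; Q4=4.67, Q3=9.33; dissipated=40.333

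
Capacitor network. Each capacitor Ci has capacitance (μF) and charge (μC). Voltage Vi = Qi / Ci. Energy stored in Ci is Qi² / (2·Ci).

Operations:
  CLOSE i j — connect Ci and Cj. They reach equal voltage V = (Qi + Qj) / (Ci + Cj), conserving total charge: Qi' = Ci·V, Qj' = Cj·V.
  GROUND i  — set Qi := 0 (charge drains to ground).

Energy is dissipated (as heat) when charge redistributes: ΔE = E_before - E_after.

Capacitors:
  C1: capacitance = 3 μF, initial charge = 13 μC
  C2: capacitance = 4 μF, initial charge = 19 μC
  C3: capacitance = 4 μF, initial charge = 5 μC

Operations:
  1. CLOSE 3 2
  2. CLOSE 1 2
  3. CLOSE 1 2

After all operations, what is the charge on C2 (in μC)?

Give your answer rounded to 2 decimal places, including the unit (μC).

Initial: C1(3μF, Q=13μC, V=4.33V), C2(4μF, Q=19μC, V=4.75V), C3(4μF, Q=5μC, V=1.25V)
Op 1: CLOSE 3-2: Q_total=24.00, C_total=8.00, V=3.00; Q3=12.00, Q2=12.00; dissipated=12.250
Op 2: CLOSE 1-2: Q_total=25.00, C_total=7.00, V=3.57; Q1=10.71, Q2=14.29; dissipated=1.524
Op 3: CLOSE 1-2: Q_total=25.00, C_total=7.00, V=3.57; Q1=10.71, Q2=14.29; dissipated=0.000
Final charges: Q1=10.71, Q2=14.29, Q3=12.00

Answer: 14.29 μC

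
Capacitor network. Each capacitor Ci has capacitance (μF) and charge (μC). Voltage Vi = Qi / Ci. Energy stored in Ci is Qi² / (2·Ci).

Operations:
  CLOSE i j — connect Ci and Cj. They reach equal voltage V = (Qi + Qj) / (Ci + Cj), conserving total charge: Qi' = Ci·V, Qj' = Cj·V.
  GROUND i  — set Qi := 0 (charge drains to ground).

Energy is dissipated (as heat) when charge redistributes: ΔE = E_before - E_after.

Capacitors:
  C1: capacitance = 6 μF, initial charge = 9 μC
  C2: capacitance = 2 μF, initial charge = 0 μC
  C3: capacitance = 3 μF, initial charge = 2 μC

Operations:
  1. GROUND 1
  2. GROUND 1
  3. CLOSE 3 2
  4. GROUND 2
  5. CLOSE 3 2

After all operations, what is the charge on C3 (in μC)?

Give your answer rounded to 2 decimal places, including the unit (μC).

Initial: C1(6μF, Q=9μC, V=1.50V), C2(2μF, Q=0μC, V=0.00V), C3(3μF, Q=2μC, V=0.67V)
Op 1: GROUND 1: Q1=0; energy lost=6.750
Op 2: GROUND 1: Q1=0; energy lost=0.000
Op 3: CLOSE 3-2: Q_total=2.00, C_total=5.00, V=0.40; Q3=1.20, Q2=0.80; dissipated=0.267
Op 4: GROUND 2: Q2=0; energy lost=0.160
Op 5: CLOSE 3-2: Q_total=1.20, C_total=5.00, V=0.24; Q3=0.72, Q2=0.48; dissipated=0.096
Final charges: Q1=0.00, Q2=0.48, Q3=0.72

Answer: 0.72 μC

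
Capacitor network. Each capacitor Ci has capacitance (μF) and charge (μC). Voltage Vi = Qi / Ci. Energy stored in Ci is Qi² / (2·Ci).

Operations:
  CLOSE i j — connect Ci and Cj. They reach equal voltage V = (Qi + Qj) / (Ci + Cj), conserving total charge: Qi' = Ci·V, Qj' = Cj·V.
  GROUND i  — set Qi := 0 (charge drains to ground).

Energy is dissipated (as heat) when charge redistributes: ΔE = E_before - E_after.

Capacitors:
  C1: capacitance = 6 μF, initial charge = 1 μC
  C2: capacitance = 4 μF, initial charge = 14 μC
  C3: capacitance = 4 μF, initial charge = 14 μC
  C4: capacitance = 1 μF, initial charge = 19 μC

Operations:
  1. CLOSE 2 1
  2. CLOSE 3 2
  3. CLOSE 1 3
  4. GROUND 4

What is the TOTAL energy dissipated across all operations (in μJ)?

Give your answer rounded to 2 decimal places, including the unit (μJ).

Initial: C1(6μF, Q=1μC, V=0.17V), C2(4μF, Q=14μC, V=3.50V), C3(4μF, Q=14μC, V=3.50V), C4(1μF, Q=19μC, V=19.00V)
Op 1: CLOSE 2-1: Q_total=15.00, C_total=10.00, V=1.50; Q2=6.00, Q1=9.00; dissipated=13.333
Op 2: CLOSE 3-2: Q_total=20.00, C_total=8.00, V=2.50; Q3=10.00, Q2=10.00; dissipated=4.000
Op 3: CLOSE 1-3: Q_total=19.00, C_total=10.00, V=1.90; Q1=11.40, Q3=7.60; dissipated=1.200
Op 4: GROUND 4: Q4=0; energy lost=180.500
Total dissipated: 199.033 μJ

Answer: 199.03 μJ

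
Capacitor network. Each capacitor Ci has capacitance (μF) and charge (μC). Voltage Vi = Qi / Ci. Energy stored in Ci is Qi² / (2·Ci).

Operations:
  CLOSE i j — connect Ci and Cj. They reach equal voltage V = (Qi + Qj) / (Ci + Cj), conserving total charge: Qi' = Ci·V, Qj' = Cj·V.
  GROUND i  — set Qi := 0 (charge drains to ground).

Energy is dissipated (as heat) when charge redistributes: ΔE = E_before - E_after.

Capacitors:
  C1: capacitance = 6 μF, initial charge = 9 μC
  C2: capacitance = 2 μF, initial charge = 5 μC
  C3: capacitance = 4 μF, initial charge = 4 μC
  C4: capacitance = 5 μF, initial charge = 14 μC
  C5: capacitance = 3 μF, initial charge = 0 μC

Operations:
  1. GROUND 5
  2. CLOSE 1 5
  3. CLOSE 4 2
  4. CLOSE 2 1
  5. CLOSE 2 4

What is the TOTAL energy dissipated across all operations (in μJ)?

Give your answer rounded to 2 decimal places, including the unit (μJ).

Answer: 5.70 μJ

Derivation:
Initial: C1(6μF, Q=9μC, V=1.50V), C2(2μF, Q=5μC, V=2.50V), C3(4μF, Q=4μC, V=1.00V), C4(5μF, Q=14μC, V=2.80V), C5(3μF, Q=0μC, V=0.00V)
Op 1: GROUND 5: Q5=0; energy lost=0.000
Op 2: CLOSE 1-5: Q_total=9.00, C_total=9.00, V=1.00; Q1=6.00, Q5=3.00; dissipated=2.250
Op 3: CLOSE 4-2: Q_total=19.00, C_total=7.00, V=2.71; Q4=13.57, Q2=5.43; dissipated=0.064
Op 4: CLOSE 2-1: Q_total=11.43, C_total=8.00, V=1.43; Q2=2.86, Q1=8.57; dissipated=2.204
Op 5: CLOSE 2-4: Q_total=16.43, C_total=7.00, V=2.35; Q2=4.69, Q4=11.73; dissipated=1.181
Total dissipated: 5.699 μJ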